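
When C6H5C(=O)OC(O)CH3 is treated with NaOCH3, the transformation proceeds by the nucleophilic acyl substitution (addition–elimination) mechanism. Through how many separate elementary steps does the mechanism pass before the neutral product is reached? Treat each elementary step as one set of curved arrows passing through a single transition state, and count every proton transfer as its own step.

Step 1: Nucleophilic addition of CH3O⁻ to the acyl carbon breaks the π(C=O) bond and yields a tetrahedral, anionic intermediate.
Step 2: An oxygen lone pair re-forms the C=O π bond as the C–O σ-bond breaks; CH3CO2⁻ is expelled.
Total: 2 elementary steps.

2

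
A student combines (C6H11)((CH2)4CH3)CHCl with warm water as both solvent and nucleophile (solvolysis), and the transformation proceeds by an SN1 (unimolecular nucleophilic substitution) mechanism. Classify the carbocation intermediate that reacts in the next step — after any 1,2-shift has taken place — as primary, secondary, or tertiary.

Step 1: Unassisted departure of Cl⁻ (taking the C–Cl bonding pair) generates a secondary carbocation.
Step 2: A 1,2-hydride shift from the adjacent cyclohexyl carbon moves the positive charge from the secondary centre to an adjacent carbon, generating a more stable tertiary carbocation.
The cation rearranges from secondary to tertiary via a 1,2-hydride shift from the adjacent cyclohexyl carbon; the tertiary cation is what reacts next.

tertiary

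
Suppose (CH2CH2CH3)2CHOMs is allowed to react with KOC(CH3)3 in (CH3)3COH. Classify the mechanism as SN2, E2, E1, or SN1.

E2

Conditions: a strong/bulky base with a secondary substrate bearing a β-hydrogen.
These conditions are the textbook signature of the E2 pathway.
A strong (often hindered) base removes a β-H in concert with loss of the leaving group — bimolecular elimination.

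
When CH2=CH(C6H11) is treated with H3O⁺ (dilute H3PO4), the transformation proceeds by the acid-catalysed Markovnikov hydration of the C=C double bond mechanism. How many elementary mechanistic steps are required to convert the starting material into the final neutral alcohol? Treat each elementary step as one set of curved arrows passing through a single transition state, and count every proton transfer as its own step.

4

Step 1: The π electrons of the C=C bond attack a proton of H3O⁺; Markovnikov addition places the new C–H on the less-substituted alkene carbon, so the positive charge ends up on the more-substituted carbon — a secondary carbocation. H2O is released.
Step 2: A 1,2-hydride shift from the adjacent cyclohexyl carbon moves the positive charge from the secondary centre to an adjacent carbon, generating a more stable tertiary carbocation.
Step 3: Water acts as the nucleophile: an oxygen lone pair bonds to the cationic carbon, giving an oxonium-ion intermediate.
Step 4: Proton transfer from the O–H of the oxonium ion to H2O completes the catalytic cycle and yields the alcohol.
Total: 4 elementary steps.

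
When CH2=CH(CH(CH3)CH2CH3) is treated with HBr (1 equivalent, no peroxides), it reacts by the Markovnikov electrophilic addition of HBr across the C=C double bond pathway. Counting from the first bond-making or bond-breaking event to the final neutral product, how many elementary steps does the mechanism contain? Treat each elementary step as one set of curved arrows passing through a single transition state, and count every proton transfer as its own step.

3

Step 1: Electrophilic addition begins with the π(C=C) electrons forming a bond to the proton of HBr. Following Markovnikov's rule, the resulting cation is secondary. The H–Br bond breaks heterolytically, releasing Br⁻.
Step 2: A 1,2-hydride shift from the adjacent sec-butyl carbon moves the positive charge from the secondary centre to an adjacent carbon, generating a more stable tertiary carbocation.
Step 3: The Br⁻ anion donates a lone pair to the carbocation, forming the new C–Br σ-bond and giving the neutral alkyl halide.
Total: 3 elementary steps.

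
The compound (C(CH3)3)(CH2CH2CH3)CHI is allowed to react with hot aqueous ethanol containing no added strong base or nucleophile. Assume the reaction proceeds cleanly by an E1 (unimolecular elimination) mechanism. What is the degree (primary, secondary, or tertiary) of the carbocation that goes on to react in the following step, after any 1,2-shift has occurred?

Step 1: Unassisted departure of I⁻ (taking the C–I bonding pair) generates a secondary carbocation.
Step 2: Carbocation rearrangement: a 1,2-methyl shift from the adjacent tert-butyl carbon converts the initially-formed secondary cation into the more stable tertiary cation.
The cation rearranges from secondary to tertiary via a 1,2-methyl shift from the adjacent tert-butyl carbon; the tertiary cation is what reacts next.

tertiary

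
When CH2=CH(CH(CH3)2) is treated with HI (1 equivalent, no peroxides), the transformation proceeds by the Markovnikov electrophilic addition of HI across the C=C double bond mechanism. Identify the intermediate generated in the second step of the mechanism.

tertiary carbocation

Step 1: Protonation of the alkene by HI: the π bond acts as the nucleophile and picks up H⁺, giving the more stable (Markovnikov) secondary carbocation. The H–I bond breaks heterolytically, releasing I⁻.
Step 2: Carbocation rearrangement: a 1,2-hydride shift from the adjacent isopropyl carbon converts the initially-formed secondary cation into the more stable tertiary cation.
After step 2 the species present is a tertiary carbocation.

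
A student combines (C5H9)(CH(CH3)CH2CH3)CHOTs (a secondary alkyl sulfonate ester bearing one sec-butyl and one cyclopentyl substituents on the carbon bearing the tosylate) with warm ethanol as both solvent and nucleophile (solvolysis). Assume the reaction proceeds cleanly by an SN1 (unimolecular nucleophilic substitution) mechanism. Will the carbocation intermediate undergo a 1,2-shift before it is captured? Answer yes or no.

yes

The first-formed carbocation is secondary.
The adjacent sec-butyl carbon already bears 2 other carbon substituents and has a hydrogen to migrate; after a 1,2-hydride shift from that carbon the positive charge sits on a tertiary centre.
Tertiary is more stable than secondary, so the shift occurs.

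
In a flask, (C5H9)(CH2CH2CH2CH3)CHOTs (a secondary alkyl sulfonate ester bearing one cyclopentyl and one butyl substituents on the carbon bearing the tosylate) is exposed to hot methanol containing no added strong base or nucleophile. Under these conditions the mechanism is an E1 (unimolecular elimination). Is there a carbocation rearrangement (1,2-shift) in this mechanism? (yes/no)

yes

The first-formed carbocation is secondary.
The adjacent cyclopentyl carbon already bears 2 other carbon substituents and has a hydrogen to migrate; after a 1,2-hydride shift from that carbon the positive charge sits on a tertiary centre.
Tertiary is more stable than secondary, so the shift occurs.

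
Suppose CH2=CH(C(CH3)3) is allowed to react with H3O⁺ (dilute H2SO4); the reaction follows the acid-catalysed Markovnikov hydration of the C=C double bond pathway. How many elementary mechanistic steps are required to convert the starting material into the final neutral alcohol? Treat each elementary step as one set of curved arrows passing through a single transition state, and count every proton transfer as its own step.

4

Step 1: Electrophilic addition begins with the π(C=C) electrons forming a bond to the proton of H3O⁺. Following Markovnikov's rule, the resulting cation is secondary. H2O is released.
Step 2: A 1,2-methyl shift from the adjacent tert-butyl carbon moves the positive charge from the secondary centre to an adjacent carbon, generating a more stable tertiary carbocation.
Step 3: Nucleophilic capture of the cation by H2O produces the protonated alcohol (an oxonium ion).
Step 4: H2O removes a proton from the oxonium oxygen, regenerating H3O⁺ and giving the neutral alcohol.
Total: 4 elementary steps.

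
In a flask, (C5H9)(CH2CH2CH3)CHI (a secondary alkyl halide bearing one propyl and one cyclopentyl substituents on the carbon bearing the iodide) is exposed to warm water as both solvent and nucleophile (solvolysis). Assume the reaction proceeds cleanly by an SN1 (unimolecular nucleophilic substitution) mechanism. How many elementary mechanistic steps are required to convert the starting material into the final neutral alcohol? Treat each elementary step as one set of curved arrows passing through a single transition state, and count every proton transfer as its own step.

Step 1: Ionisation: the C–I σ-bond cleaves heterolytically; both bonding electrons depart with I⁻, leaving a secondary carbocation at the α-carbon.
Step 2: A 1,2-hydride shift from the adjacent cyclopentyl carbon moves the positive charge from the secondary centre to an adjacent carbon, generating a more stable tertiary carbocation.
Step 3: H2O donates an oxygen lone pair into the empty p orbital of the cation, giving a protonated alcohol (an oxonium ion).
Step 4: A second solvent molecule removes the proton on oxygen, giving the neutral alcohol product.
Total: 4 elementary steps.

4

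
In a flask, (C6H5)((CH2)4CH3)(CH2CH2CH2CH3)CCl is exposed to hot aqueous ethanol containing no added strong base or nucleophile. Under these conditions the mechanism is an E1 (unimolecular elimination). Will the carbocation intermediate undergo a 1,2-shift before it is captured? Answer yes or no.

no

The first-formed carbocation is tertiary.
No single 1,2-shift to an adjacent carbon would produce a more-substituted cation than the one already present, so no rearrangement occurs.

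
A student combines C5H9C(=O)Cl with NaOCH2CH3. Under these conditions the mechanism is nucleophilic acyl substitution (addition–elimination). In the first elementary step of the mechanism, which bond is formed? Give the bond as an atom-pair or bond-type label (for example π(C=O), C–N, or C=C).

C–O

Step 1: CH3CH2O⁻ adds to the carbonyl carbon; the C=O π electrons shift onto oxygen and a tetrahedral alkoxide intermediate forms.
The bond formed in this step is the C–O bond.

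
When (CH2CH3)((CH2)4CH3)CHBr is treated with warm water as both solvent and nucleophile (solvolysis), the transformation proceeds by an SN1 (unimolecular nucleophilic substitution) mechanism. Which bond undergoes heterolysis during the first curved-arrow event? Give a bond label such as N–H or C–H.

Step 1: Unassisted departure of Br⁻ (taking the C–Br bonding pair) generates a secondary carbocation.
The bond broken in this step is the C–Br bond.

C–Br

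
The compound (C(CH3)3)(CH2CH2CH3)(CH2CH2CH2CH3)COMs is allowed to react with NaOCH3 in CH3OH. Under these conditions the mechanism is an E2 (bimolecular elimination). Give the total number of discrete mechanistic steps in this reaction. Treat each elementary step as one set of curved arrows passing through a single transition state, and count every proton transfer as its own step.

1

Step 1: In one step, CH3O⁻ pulls off a β-proton, the C–O bond cleaves, and a C=C double bond forms between the α- and β-carbons (E2, anti elimination).
Total: 1 elementary step.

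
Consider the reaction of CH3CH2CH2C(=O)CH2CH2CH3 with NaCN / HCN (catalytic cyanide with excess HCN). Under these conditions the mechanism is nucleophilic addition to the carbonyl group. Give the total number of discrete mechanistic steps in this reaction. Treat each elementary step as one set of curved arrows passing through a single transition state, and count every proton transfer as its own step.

Step 1: A lone pair / filled orbital on CN⁻ attacks the electrophilic carbonyl carbon; the π(C=O) electrons shift onto oxygen, producing a tetrahedral alkoxide intermediate.
Step 2: The alkoxide is protonated in situ by undissociated HCN, yielding a cyanohydrin; the CN⁻ so formed carries on the cycle.
Total: 2 elementary steps.

2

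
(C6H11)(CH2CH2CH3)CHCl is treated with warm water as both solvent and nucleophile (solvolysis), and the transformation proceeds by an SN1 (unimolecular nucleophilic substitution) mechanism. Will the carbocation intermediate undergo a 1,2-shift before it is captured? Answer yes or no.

The first-formed carbocation is secondary.
The adjacent cyclohexyl carbon already bears 2 other carbon substituents and has a hydrogen to migrate; after a 1,2-hydride shift from that carbon the positive charge sits on a tertiary centre.
Tertiary is more stable than secondary, so the shift occurs.

yes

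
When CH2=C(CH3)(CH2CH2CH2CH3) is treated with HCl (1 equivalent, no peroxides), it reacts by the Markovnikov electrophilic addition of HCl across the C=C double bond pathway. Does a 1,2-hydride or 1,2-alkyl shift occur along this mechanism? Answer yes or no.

The first-formed carbocation is tertiary.
No single 1,2-shift to an adjacent carbon would produce a more-substituted cation than the one already present, so no rearrangement occurs.

no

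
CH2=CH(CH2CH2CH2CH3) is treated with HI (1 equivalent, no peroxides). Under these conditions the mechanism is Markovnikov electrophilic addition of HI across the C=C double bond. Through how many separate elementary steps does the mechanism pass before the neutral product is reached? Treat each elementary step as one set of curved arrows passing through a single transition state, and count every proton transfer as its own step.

2

Step 1: Electrophilic addition begins with the π(C=C) electrons forming a bond to the proton of HI. Following Markovnikov's rule, the resulting cation is secondary. The H–I bond breaks heterolytically, releasing I⁻.
(No 1,2-shift: no single shift to an adjacent carbon would give a more stable cation.)
Step 2: The I⁻ anion donates a lone pair to the carbocation, forming the new C–I σ-bond and giving the neutral alkyl halide.
Total: 2 elementary steps.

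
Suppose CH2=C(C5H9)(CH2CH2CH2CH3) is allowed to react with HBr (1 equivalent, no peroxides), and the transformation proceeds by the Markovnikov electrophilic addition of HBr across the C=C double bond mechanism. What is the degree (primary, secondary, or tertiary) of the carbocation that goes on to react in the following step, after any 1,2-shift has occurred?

Step 1: The π electrons of the C=C bond attack a proton of HBr; Markovnikov addition places the new C–H on the less-substituted alkene carbon, so the positive charge ends up on the more-substituted carbon — a tertiary carbocation. The H–Br bond breaks heterolytically, releasing Br⁻.
No single 1,2-shift to an adjacent carbon would give a more-substituted cation, so no rearrangement occurs.

tertiary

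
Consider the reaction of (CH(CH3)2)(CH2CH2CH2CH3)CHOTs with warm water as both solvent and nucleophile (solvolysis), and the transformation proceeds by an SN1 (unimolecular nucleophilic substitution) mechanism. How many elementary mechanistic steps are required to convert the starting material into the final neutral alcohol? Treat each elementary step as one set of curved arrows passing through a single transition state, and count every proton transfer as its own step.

Step 1: Ionisation: the C–O σ-bond cleaves heterolytically; both bonding electrons depart with TsO⁻, leaving a secondary carbocation at the α-carbon.
Step 2: Carbocation rearrangement: a 1,2-hydride shift from the adjacent isopropyl carbon converts the initially-formed secondary cation into the more stable tertiary cation.
Step 3: Nucleophilic capture: the oxygen of H2O bonds to the cationic carbon, producing an oxonium-ion intermediate.
Step 4: Deprotonation of the oxonium oxygen by solvent water yields the neutral alcohol.
Total: 4 elementary steps.

4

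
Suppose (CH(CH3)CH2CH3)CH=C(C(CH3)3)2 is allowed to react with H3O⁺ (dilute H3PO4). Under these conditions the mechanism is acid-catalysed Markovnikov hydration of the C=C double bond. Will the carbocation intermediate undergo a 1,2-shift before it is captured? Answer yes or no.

no

The first-formed carbocation is tertiary.
No single 1,2-shift to an adjacent carbon would produce a more-substituted cation than the one already present, so no rearrangement occurs.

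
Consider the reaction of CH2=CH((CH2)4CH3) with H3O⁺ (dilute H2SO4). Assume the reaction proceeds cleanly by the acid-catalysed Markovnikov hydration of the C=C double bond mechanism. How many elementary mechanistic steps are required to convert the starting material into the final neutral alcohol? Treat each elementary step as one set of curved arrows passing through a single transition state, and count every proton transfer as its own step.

Step 1: Electrophilic addition begins with the π(C=C) electrons forming a bond to the proton of H3O⁺. Following Markovnikov's rule, the resulting cation is secondary. H2O is released.
(No 1,2-shift: no single shift to an adjacent carbon would give a more stable cation.)
Step 2: A lone pair on the oxygen of H2O attacks the carbocation, forming a C–O bond and an oxonium ion (a protonated alcohol).
Step 3: Deprotonation of the oxonium ion by a water molecule delivers the neutral alcohol and regenerates the acid catalyst.
Total: 3 elementary steps.

3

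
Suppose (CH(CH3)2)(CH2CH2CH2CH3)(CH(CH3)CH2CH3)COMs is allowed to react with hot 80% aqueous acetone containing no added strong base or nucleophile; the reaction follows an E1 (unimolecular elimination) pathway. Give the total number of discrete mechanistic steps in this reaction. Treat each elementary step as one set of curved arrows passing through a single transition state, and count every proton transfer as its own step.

Step 1: The C–O bond breaks with both electrons going to the mesylate; MsO⁻ leaves and a tertiary carbocation remains.
(No 1,2-shift: no single shift to an adjacent carbon would give a more stable cation.)
Step 2: Loss of a β-proton to a water molecule of the solvent: the C–H bonding pair collapses toward the cationic carbon to form the C=C π bond, yielding the alkene.
Total: 2 elementary steps.

2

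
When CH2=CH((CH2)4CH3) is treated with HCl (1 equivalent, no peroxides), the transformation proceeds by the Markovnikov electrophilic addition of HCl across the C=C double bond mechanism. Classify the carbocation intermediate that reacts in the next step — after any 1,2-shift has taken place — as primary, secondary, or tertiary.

Step 1: Protonation of the alkene by HCl: the π bond acts as the nucleophile and picks up H⁺, giving the more stable (Markovnikov) secondary carbocation. The H–Cl bond breaks heterolytically, releasing Cl⁻.
No single 1,2-shift to an adjacent carbon would give a more-substituted cation, so no rearrangement occurs.

secondary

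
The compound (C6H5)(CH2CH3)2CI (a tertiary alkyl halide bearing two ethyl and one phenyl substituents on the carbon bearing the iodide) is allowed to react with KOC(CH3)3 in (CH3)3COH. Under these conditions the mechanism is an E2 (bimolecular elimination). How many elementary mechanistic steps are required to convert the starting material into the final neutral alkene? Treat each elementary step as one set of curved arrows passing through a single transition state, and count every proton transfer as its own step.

1

Step 1: The strong base (CH3)3CO⁻ removes a β-hydrogen; in the same concerted event the electrons of the breaking C–H bond form the new π(C=C) bond and the C–I σ-bond breaks, expelling I⁻. Anti-periplanar geometry; one transition state.
Total: 1 elementary step.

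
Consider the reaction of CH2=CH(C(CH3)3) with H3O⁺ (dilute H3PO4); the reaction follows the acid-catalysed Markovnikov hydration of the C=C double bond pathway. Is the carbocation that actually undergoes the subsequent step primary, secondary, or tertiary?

tertiary

Step 1: Electrophilic addition begins with the π(C=C) electrons forming a bond to the proton of H3O⁺. Following Markovnikov's rule, the resulting cation is secondary. H2O is released.
Step 2: Carbocation rearrangement: a 1,2-methyl shift from the adjacent tert-butyl carbon converts the initially-formed secondary cation into the more stable tertiary cation.
The cation rearranges from secondary to tertiary via a 1,2-methyl shift from the adjacent tert-butyl carbon; the tertiary cation is what reacts next.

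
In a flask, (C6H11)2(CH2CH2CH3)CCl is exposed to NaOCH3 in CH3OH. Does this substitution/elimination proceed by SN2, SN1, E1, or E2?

E2

Conditions: a strong base with a tertiary substrate bearing a β-hydrogen.
These conditions are the textbook signature of the E2 pathway.
A strong (often hindered) base removes a β-H in concert with loss of the leaving group — bimolecular elimination.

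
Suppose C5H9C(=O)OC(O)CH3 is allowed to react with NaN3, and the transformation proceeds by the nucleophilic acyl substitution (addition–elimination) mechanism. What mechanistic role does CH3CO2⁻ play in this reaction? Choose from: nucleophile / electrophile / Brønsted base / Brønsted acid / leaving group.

leaving group

Step 2: Collapse of the tetrahedral intermediate: the alkoxide oxygen pushes its lone pair back to re-form C=O while CH3CO2⁻ leaves.
CH3CO2⁻ departs with both electrons of the breaking σ-bond — that is the definition of a leaving group.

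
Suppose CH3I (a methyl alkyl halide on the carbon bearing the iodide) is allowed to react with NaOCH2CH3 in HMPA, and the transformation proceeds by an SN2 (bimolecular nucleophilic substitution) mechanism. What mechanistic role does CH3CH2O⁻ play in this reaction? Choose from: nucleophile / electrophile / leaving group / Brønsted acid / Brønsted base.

Step 1: The ethoxide nucleophile donates a lone pair from O to the α-carbon in a backside attack; simultaneously the C–I σ-bond breaks and both of its electrons leave with I⁻. One concerted step with inversion of configuration.
CH3CH2O⁻ donates an electron pair to form a new σ-bond to carbon — it is the nucleophile.

nucleophile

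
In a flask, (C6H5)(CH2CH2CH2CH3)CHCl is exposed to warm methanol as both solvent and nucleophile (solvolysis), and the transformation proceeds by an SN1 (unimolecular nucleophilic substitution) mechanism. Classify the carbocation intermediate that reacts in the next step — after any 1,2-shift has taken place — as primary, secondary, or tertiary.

secondary

Step 1: The C–Cl bond breaks with both electrons going to the chloride; Cl⁻ leaves and a secondary carbocation remains.
No single 1,2-shift to an adjacent carbon would give a more-substituted cation, so no rearrangement occurs.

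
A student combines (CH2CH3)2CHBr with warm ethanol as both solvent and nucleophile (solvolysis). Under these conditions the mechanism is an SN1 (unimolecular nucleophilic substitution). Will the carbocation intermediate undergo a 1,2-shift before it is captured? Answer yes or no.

no

The first-formed carbocation is secondary.
No single 1,2-shift to an adjacent carbon would produce a more-substituted cation than the one already present, so no rearrangement occurs.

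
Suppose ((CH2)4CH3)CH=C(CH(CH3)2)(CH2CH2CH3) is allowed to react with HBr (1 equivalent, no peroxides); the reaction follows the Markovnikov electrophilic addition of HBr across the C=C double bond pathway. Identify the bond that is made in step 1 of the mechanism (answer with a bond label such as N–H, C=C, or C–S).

C–H

Step 1: Electrophilic addition begins with the π(C=C) electrons forming a bond to the proton of HBr. Following Markovnikov's rule, the resulting cation is tertiary. The H–Br bond breaks heterolytically, releasing Br⁻.
The bond formed in this step is the C–H bond.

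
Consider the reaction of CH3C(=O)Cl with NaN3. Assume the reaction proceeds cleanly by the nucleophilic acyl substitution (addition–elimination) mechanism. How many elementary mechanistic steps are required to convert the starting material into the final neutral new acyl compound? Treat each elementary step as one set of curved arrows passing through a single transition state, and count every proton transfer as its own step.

2

Step 1: A lone pair on the N of N3⁻ attacks the electrophilic acyl carbon; the π(C=O) electrons move onto oxygen, giving a tetrahedral intermediate.
Step 2: An oxygen lone pair re-forms the C=O π bond as the C–Cl σ-bond breaks; Cl⁻ is expelled.
Total: 2 elementary steps.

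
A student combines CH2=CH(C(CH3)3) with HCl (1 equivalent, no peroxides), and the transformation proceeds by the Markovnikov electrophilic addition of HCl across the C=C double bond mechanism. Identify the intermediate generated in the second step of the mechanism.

tertiary carbocation

Step 1: Electrophilic addition begins with the π(C=C) electrons forming a bond to the proton of HCl. Following Markovnikov's rule, the resulting cation is secondary. The H–Cl bond breaks heterolytically, releasing Cl⁻.
Step 2: A methyl group with its bonding pair migrates from the adjacent tert-butyl carbon to the cationic centre — a 1,2-methyl shift — upgrading the secondary cation to a tertiary one.
After step 2 the species present is a tertiary carbocation.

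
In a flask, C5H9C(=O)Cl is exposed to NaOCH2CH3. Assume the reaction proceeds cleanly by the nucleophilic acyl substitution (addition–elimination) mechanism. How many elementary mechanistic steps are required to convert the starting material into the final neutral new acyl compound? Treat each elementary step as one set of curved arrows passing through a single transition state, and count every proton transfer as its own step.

Step 1: Nucleophilic addition of CH3CH2O⁻ to the acyl carbon breaks the π(C=O) bond and yields a tetrahedral, anionic intermediate.
Step 2: An oxygen lone pair re-forms the C=O π bond as the C–Cl σ-bond breaks; Cl⁻ is expelled.
Total: 2 elementary steps.

2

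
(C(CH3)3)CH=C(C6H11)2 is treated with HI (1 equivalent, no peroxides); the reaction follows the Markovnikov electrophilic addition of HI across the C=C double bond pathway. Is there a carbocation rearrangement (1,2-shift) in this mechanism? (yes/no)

The first-formed carbocation is tertiary.
No single 1,2-shift to an adjacent carbon would produce a more-substituted cation than the one already present, so no rearrangement occurs.

no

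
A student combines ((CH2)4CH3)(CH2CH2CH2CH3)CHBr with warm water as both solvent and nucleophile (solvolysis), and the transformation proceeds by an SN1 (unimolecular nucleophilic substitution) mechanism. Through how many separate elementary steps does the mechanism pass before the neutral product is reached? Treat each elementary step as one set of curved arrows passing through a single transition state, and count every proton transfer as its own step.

3

Step 1: The C–Br bond breaks with both electrons going to the bromide; Br⁻ leaves and a secondary carbocation remains.
(No 1,2-shift: no single shift to an adjacent carbon would give a more stable cation.)
Step 2: A lone pair on the oxygen of H2O attacks the carbocation, forming a new C–O σ-bond and an oxonium ion.
Step 3: Proton transfer from the O–H of the oxonium ion to a solvent molecule delivers the neutral alcohol.
Total: 3 elementary steps.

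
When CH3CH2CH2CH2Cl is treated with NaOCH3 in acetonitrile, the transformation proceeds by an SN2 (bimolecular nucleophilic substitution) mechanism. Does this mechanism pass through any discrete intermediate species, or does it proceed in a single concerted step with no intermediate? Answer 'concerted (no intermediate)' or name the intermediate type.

concerted (no intermediate)

Backside attack by CH3O⁻ on the carbon bearing the chloride: the new C–O bond forms as the C–Cl bond breaks, with Walden inversion at carbon.
All bond changes occur in one transition state; no discrete intermediate is formed.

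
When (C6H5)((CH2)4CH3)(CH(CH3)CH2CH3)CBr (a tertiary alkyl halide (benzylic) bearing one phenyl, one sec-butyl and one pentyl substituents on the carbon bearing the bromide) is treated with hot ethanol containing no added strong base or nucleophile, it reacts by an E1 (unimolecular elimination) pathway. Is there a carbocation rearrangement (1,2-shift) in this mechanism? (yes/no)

The first-formed carbocation is tertiary.
No single 1,2-shift to an adjacent carbon would produce a more-substituted cation than the one already present, so no rearrangement occurs.

no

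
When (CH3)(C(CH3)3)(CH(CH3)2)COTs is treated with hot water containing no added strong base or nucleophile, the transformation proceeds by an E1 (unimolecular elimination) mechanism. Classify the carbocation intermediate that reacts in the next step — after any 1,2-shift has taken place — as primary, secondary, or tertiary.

Step 1: Ionisation: the C–O σ-bond cleaves heterolytically; both bonding electrons depart with TsO⁻, leaving a tertiary carbocation at the α-carbon.
No single 1,2-shift to an adjacent carbon would give a more-substituted cation, so no rearrangement occurs.

tertiary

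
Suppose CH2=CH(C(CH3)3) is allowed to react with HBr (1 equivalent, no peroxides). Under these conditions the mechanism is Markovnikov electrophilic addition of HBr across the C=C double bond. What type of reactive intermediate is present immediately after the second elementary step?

tertiary carbocation

Step 1: Electrophilic addition begins with the π(C=C) electrons forming a bond to the proton of HBr. Following Markovnikov's rule, the resulting cation is secondary. The H–Br bond breaks heterolytically, releasing Br⁻.
Step 2: Carbocation rearrangement: a 1,2-methyl shift from the adjacent tert-butyl carbon converts the initially-formed secondary cation into the more stable tertiary cation.
After step 2 the species present is a tertiary carbocation.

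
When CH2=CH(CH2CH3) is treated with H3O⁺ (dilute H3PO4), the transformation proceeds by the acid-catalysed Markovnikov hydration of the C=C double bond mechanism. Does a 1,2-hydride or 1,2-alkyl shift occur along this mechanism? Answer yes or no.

The first-formed carbocation is secondary.
No single 1,2-shift to an adjacent carbon would produce a more-substituted cation than the one already present, so no rearrangement occurs.

no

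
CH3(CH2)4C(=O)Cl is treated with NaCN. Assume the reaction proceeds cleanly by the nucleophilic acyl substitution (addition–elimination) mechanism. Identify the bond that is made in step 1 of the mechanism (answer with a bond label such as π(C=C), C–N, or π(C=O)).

C–C

Step 1: Nucleophilic addition of CN⁻ to the acyl carbon breaks the π(C=O) bond and yields a tetrahedral, anionic intermediate.
The bond formed in this step is the C–C bond.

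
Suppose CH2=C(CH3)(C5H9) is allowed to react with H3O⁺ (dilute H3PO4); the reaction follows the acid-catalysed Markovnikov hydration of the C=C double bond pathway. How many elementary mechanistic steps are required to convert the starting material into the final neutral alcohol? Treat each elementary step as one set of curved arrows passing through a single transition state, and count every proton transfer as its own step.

3

Step 1: Protonation of the alkene by H3O⁺: the π bond acts as the nucleophile and picks up H⁺, giving the more stable (Markovnikov) tertiary carbocation. H2O is released.
(No 1,2-shift: no single shift to an adjacent carbon would give a more stable cation.)
Step 2: A lone pair on the oxygen of H2O attacks the carbocation, forming a C–O bond and an oxonium ion (a protonated alcohol).
Step 3: H2O removes a proton from the oxonium oxygen, regenerating H3O⁺ and giving the neutral alcohol.
Total: 3 elementary steps.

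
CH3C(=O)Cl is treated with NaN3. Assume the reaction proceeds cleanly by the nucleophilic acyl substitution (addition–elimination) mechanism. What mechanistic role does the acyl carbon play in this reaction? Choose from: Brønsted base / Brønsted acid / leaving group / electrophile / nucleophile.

electrophile

Step 1: A lone pair on the N of N3⁻ attacks the electrophilic acyl carbon; the π(C=O) electrons move onto oxygen, giving a tetrahedral intermediate.
The acyl carbon accepts an electron pair into an empty or π* orbital — it is the electrophile.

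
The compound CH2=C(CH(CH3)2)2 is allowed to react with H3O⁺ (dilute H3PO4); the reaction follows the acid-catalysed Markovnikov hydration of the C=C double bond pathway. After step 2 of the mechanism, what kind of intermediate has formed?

oxonium ion

Step 1: Electrophilic addition begins with the π(C=C) electrons forming a bond to the proton of H3O⁺. Following Markovnikov's rule, the resulting cation is tertiary. H2O is released.
Step 2: A lone pair on the oxygen of H2O attacks the carbocation, forming a C–O bond and an oxonium ion (a protonated alcohol).
After step 2 the species present is an oxonium ion.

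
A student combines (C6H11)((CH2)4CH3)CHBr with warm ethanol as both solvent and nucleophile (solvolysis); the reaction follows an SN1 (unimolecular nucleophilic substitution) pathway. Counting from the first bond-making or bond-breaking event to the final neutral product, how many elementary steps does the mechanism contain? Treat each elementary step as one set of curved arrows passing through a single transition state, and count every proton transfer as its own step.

4

Step 1: Ionisation: the C–Br σ-bond cleaves heterolytically; both bonding electrons depart with Br⁻, leaving a secondary carbocation at the α-carbon.
Step 2: A 1,2-hydride shift from the adjacent cyclohexyl carbon moves the positive charge from the secondary centre to an adjacent carbon, generating a more stable tertiary carbocation.
Step 3: A lone pair on the oxygen of CH3CH2OH attacks the carbocation, forming a new C–O σ-bond and an oxonium ion.
Step 4: A second solvent molecule removes the proton on oxygen, giving the neutral ether product.
Total: 4 elementary steps.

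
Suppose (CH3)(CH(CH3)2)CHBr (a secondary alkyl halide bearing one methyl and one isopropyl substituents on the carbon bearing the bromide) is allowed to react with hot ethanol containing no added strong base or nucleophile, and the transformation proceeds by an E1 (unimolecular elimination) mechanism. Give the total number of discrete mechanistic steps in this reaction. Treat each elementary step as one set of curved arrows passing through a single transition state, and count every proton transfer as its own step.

Step 1: Ionisation: the C–Br σ-bond cleaves heterolytically; both bonding electrons depart with Br⁻, leaving a secondary carbocation at the α-carbon.
Step 2: A hydride (H with its bonding pair) migrates from the adjacent isopropyl carbon to the cationic centre — a 1,2-hydride shift — upgrading the secondary cation to a tertiary one.
Step 3: An ethanol molecule (solvent) deprotonates a β-carbon; as the C–H bond breaks, those electrons form the new alkene π bond.
Total: 3 elementary steps.

3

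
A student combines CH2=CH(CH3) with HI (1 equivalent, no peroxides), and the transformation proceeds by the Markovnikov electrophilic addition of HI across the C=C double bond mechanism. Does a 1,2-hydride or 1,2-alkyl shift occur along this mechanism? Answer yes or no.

no

The first-formed carbocation is secondary.
No single 1,2-shift to an adjacent carbon would produce a more-substituted cation than the one already present, so no rearrangement occurs.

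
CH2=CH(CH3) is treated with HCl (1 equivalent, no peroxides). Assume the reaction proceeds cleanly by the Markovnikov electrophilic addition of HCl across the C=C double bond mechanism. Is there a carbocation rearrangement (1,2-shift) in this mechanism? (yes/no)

The first-formed carbocation is secondary.
No single 1,2-shift to an adjacent carbon would produce a more-substituted cation than the one already present, so no rearrangement occurs.

no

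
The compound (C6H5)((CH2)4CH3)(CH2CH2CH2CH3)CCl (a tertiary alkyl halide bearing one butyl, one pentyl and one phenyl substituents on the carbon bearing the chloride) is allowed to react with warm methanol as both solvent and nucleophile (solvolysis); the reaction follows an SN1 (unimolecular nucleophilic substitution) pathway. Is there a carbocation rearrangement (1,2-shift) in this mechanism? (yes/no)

The first-formed carbocation is tertiary.
No single 1,2-shift to an adjacent carbon would produce a more-substituted cation than the one already present, so no rearrangement occurs.

no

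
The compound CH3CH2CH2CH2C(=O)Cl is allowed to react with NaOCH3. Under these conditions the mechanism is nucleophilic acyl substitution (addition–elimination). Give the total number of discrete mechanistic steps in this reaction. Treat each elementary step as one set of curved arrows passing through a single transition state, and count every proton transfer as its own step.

2

Step 1: Nucleophilic addition of CH3O⁻ to the acyl carbon breaks the π(C=O) bond and yields a tetrahedral, anionic intermediate.
Step 2: An oxygen lone pair re-forms the C=O π bond as the C–Cl σ-bond breaks; Cl⁻ is expelled.
Total: 2 elementary steps.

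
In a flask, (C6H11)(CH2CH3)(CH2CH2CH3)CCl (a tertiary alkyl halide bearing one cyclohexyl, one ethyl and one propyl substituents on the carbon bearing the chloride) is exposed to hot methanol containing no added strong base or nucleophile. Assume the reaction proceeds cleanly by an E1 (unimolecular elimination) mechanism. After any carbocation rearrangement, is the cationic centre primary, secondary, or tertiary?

Step 1: Unassisted departure of Cl⁻ (taking the C–Cl bonding pair) generates a tertiary carbocation.
No single 1,2-shift to an adjacent carbon would give a more-substituted cation, so no rearrangement occurs.

tertiary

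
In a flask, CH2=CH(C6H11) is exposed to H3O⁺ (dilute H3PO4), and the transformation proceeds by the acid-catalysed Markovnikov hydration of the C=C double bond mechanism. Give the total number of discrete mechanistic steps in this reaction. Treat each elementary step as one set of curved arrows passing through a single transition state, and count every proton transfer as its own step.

Step 1: The π electrons of the C=C bond attack a proton of H3O⁺; Markovnikov addition places the new C–H on the less-substituted alkene carbon, so the positive charge ends up on the more-substituted carbon — a secondary carbocation. H2O is released.
Step 2: Carbocation rearrangement: a 1,2-hydride shift from the adjacent cyclohexyl carbon converts the initially-formed secondary cation into the more stable tertiary cation.
Step 3: Water acts as the nucleophile: an oxygen lone pair bonds to the cationic carbon, giving an oxonium-ion intermediate.
Step 4: Proton transfer from the O–H of the oxonium ion to H2O completes the catalytic cycle and yields the alcohol.
Total: 4 elementary steps.

4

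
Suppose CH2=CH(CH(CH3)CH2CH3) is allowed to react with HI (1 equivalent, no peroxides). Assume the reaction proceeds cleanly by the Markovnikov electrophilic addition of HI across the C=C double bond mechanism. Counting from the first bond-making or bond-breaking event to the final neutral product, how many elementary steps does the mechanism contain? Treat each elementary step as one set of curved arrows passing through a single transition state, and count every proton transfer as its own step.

Step 1: The π electrons of the C=C bond attack a proton of HI; Markovnikov addition places the new C–H on the less-substituted alkene carbon, so the positive charge ends up on the more-substituted carbon — a secondary carbocation. The H–I bond breaks heterolytically, releasing I⁻.
Step 2: A 1,2-hydride shift from the adjacent sec-butyl carbon moves the positive charge from the secondary centre to an adjacent carbon, generating a more stable tertiary carbocation.
Step 3: I⁻ captures the cation: a lone pair on I⁻ fills the empty p orbital, producing the alkyl halide product.
Total: 3 elementary steps.

3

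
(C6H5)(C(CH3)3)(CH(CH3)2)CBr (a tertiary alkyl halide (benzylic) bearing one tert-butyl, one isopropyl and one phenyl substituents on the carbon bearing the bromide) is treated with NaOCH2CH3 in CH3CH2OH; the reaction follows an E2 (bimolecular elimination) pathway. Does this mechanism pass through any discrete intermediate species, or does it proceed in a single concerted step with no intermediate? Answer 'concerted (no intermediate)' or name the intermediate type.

In one step, CH3CH2O⁻ pulls off a β-proton, the C–Br bond cleaves, and a C=C double bond forms between the α- and β-carbons (E2, anti elimination).
All bond changes occur in one transition state; no discrete intermediate is formed.

concerted (no intermediate)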